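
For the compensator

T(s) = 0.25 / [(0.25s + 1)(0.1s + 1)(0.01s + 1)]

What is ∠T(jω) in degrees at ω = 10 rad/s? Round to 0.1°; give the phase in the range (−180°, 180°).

-118.9°

At ω = 10 rad/s:
pole (1 + j10·0.25) = 1 + j2.5 → |·| ≈ 2.6926, ∠ ≈ 68.20°
pole (1 + j10·0.1) = 1 + j1 → |·| ≈ 1.4142, ∠ ≈ 45.00°
pole (1 + j10·0.01) = 1 + j0.1 → |·| ≈ 1.005, ∠ ≈ 5.71°
∠T = (0°) − (68.20° + 45.00° + 5.71°) = -118.91°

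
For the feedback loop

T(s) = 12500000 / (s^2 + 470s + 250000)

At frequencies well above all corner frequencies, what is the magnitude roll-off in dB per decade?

Each pole contributes −20 dB/decade at high frequency; each zero contributes +20 dB/decade.
Net: 0 zero(s) − 2 pole(s) → -40 dB/decade.

-40 dB/decade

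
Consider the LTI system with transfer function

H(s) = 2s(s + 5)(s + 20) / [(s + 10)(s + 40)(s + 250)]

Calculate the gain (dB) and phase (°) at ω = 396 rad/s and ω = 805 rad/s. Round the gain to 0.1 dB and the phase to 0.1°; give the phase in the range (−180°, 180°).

At s = jω = j396:
zero (s+5): 5 + j396 → |·| = √(5²+396²) = √156841 ≈ 396.03, ∠ = arctan(396/5) ≈ 89.28°
zero (s+20): 20 + j396 → |·| = √(20²+396²) = √157216 ≈ 396.5, ∠ = arctan(396/20) ≈ 87.11°
zero at origin: s = j396 → |·| = 396, ∠ = 90.00°
pole (s+10): 10 + j396 → |·| = √(10²+396²) = √156916 ≈ 396.13, ∠ = arctan(396/10) ≈ 88.55°
pole (s+40): 40 + j396 → |·| = √(40²+396²) = √158416 ≈ 398.02, ∠ = arctan(396/40) ≈ 84.23°
pole (s+250): 250 + j396 → |·| = √(250²+396²) = √219316 ≈ 468.31, ∠ = arctan(396/250) ≈ 57.74°
|H| = 2 · 6.2182e+07 / 7.3837e+07 ≈ 1.6843
Gain = 20 log₁₀(1.6843) ≈ 4.53 dB
∠H = 266.39° − 230.52° = 35.87°

At s = jω = j805:
zero (s+5): 5 + j805 → |·| = √(5²+805²) = √648050 ≈ 805.02, ∠ = arctan(805/5) ≈ 89.64°
zero (s+20): 20 + j805 → |·| = √(20²+805²) = √648425 ≈ 805.25, ∠ = arctan(805/20) ≈ 88.58°
zero at origin: s = j805 → |·| = 805, ∠ = 90.00°
pole (s+10): 10 + j805 → |·| = √(10²+805²) = √648125 ≈ 805.06, ∠ = arctan(805/10) ≈ 89.29°
pole (s+40): 40 + j805 → |·| = √(40²+805²) = √649625 ≈ 805.99, ∠ = arctan(805/40) ≈ 87.16°
pole (s+250): 250 + j805 → |·| = √(250²+805²) = √710525 ≈ 842.93, ∠ = arctan(805/250) ≈ 72.75°
|H| = 2 · 5.2184e+08 / 5.4695e+08 ≈ 1.9082
Gain = 20 log₁₀(1.9082) ≈ 5.61 dB
∠H = 268.22° − 249.20° = 19.02°

ω = 396: 4.5 dB, 35.9°; ω = 805: 5.6 dB, 19.0°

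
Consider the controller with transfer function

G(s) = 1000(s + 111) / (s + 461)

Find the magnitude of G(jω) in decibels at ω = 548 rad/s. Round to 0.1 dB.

At s = jω = j548:
zero (s+111): 111 + j548 → |·| = √(111²+548²) = √312625 ≈ 559.13, ∠ = arctan(548/111) ≈ 78.55°
pole (s+461): 461 + j548 → |·| = √(461²+548²) = √512825 ≈ 716.12, ∠ = arctan(548/461) ≈ 49.93°
|G| = 1000 · 559.13 / 716.12 ≈ 780.78
Gain = 20 log₁₀(780.78) ≈ 57.85 dB

57.9 dB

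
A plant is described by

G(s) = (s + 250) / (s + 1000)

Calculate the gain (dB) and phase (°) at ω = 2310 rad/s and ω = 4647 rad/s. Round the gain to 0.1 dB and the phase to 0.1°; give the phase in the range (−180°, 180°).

Substitute s = j2310:
Numerator: (j2310) + 250 = 250 + j2310
Denominator: (j2310) + 1000 = 1000 + j2310
|N| = √(250² + 2310²) ≈ 2323.5, ∠N ≈ 83.82°
|D| = √(1000² + 2310²) ≈ 2517.2, ∠D ≈ 66.59°
|G| = 2323.5 / 2517.2 ≈ 0.92305
Gain = 20 log₁₀(0.92305) ≈ -0.70 dB
∠G = 83.82° − 66.59° = 17.23°

Substitute s = j4647:
Numerator: (j4647) + 250 = 250 + j4647
Denominator: (j4647) + 1000 = 1000 + j4647
|N| = √(250² + 4647²) ≈ 4653.7, ∠N ≈ 86.92°
|D| = √(1000² + 4647²) ≈ 4753.4, ∠D ≈ 77.86°
|G| = 4653.7 / 4753.4 ≈ 0.97903
Gain = 20 log₁₀(0.97903) ≈ -0.18 dB
∠G = 86.92° − 77.86° = 9.06°

ω = 2310: -0.7 dB, 17.2°; ω = 4647: -0.2 dB, 9.1°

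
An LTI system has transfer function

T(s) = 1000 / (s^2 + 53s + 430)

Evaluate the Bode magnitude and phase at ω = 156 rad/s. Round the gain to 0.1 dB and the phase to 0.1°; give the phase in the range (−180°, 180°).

-28.1 dB, -160.9°

Substitute s = j156:
Numerator: 1000 = 1000 + j0
Denominator: (j156)^2 + 53(j156) + 430 = -23906 + j8268
|N| = √(1000² + 0²) ≈ 1000, ∠N ≈ 0.00°
|D| = √(23906² + 8268²) ≈ 25295, ∠D ≈ 160.92°
|T| = 1000 / 25295 ≈ 0.039534
Gain = 20 log₁₀(0.039534) ≈ -28.06 dB
∠T = 0.00° − 160.92° = -160.92°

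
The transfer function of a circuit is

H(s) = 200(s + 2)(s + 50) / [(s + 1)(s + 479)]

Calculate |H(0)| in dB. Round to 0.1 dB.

32.4 dB

H(0) = 200·2·50 / (1·479) ≈ 41.754
20 log₁₀(41.754) ≈ 32.41 dB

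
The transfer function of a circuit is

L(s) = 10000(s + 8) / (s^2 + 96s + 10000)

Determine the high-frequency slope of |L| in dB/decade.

Each pole contributes −20 dB/decade at high frequency; each zero contributes +20 dB/decade.
Net: 1 zero(s) − 2 pole(s) → -20 dB/decade.

-20 dB/decade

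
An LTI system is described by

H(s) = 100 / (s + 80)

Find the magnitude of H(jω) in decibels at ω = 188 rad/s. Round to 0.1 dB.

At s = jω = j188:
pole (s+80): 80 + j188 → |·| = √(80²+188²) = √41744 ≈ 204.31, ∠ = arctan(188/80) ≈ 66.95°
|H| = 100 / 204.31 ≈ 0.48945
Gain = 20 log₁₀(0.48945) ≈ -6.21 dB

-6.2 dB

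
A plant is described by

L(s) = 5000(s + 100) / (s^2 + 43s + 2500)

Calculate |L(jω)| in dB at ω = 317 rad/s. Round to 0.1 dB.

At s = jω = j317:
zero (s+100): 100 + j317 → |·| = √(100²+317²) = √110489 ≈ 332.4, ∠ = arctan(317/100) ≈ 72.49°
quadratic: (j317)² + 43·j317 + 2500 = -97989 + j13631 → |·| ≈ 98933, ∠ ≈ 172.08°
|L| = 5000 · 332.4 / 98933 ≈ 16.799
Gain = 20 log₁₀(16.799) ≈ 24.51 dB

24.5 dB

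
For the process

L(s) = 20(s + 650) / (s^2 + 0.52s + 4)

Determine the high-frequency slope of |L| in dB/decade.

Each pole contributes −20 dB/decade at high frequency; each zero contributes +20 dB/decade.
Net: 1 zero(s) − 2 pole(s) → -20 dB/decade.

-20 dB/decade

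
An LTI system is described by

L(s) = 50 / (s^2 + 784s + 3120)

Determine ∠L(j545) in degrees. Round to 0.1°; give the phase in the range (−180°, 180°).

-124.5°

Substitute s = j545:
Numerator: 50 = 50 + j0
Denominator: (j545)^2 + 784(j545) + 3120 = -293905 + j427280
|N| = √(50² + 0²) ≈ 50, ∠N ≈ 0.00°
|D| = √(293905² + 427280²) ≈ 5.186e+05, ∠D ≈ 124.52°
∠L = 0.00° − 124.52° = -124.52°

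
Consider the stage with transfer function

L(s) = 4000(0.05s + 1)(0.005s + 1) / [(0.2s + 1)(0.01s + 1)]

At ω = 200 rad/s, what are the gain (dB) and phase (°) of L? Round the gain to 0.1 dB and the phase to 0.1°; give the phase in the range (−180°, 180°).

56.1 dB, -22.7°

At ω = 200 rad/s:
zero (1 + j200·0.05) = 1 + j10 → |·| ≈ 10.05, ∠ ≈ 84.29°
zero (1 + j200·0.005) = 1 + j1 → |·| ≈ 1.4142, ∠ ≈ 45.00°
pole (1 + j200·0.2) = 1 + j40 → |·| ≈ 40.012, ∠ ≈ 88.57°
pole (1 + j200·0.01) = 1 + j2 → |·| ≈ 2.2361, ∠ ≈ 63.43°
|L| = 4000 · 10.05 · 1.4142 / (40.012 · 2.2361) ≈ 635.41
Gain = 20 log₁₀(635.41) ≈ 56.06 dB
∠L = (84.29° + 45.00°) − (88.57° + 63.43°) = -22.71°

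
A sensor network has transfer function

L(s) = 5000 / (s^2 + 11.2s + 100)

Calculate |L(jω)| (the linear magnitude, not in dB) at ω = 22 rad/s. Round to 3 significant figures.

11.0

At s = jω = j22:
quadratic: (j22)² + 11.2·j22 + 100 = -384 + j246.4 → |·| ≈ 456.26, ∠ ≈ 147.31°
|L| = 5000 / 456.26 ≈ 10.959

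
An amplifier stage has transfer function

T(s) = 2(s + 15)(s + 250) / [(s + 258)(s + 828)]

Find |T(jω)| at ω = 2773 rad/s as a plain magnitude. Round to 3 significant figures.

1.92

At s = jω = j2773:
zero (s+15): 15 + j2773 → |·| = √(15²+2773²) = √7689754 ≈ 2773, ∠ = arctan(2773/15) ≈ 89.69°
zero (s+250): 250 + j2773 → |·| = √(250²+2773²) = √7752029 ≈ 2784.2, ∠ = arctan(2773/250) ≈ 84.85°
pole (s+258): 258 + j2773 → |·| = √(258²+2773²) = √7756093 ≈ 2785, ∠ = arctan(2773/258) ≈ 84.68°
pole (s+828): 828 + j2773 → |·| = √(828²+2773²) = √8375113 ≈ 2894, ∠ = arctan(2773/828) ≈ 73.37°
|T| = 2 · 7.7206e+06 / 8.0598e+06 ≈ 1.9158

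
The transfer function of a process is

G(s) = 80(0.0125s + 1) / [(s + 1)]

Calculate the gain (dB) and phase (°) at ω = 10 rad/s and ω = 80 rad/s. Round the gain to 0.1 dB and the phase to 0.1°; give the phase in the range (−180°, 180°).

At ω = 10 rad/s:
zero (1 + j10·0.0125) = 1 + j0.125 → |·| ≈ 1.0078, ∠ ≈ 7.13°
pole (1 + j10·1) = 1 + j10 → |·| ≈ 10.05, ∠ ≈ 84.29°
|G| = 80 · 1.0078 / (10.05) ≈ 8.0223
Gain = 20 log₁₀(8.0223) ≈ 18.09 dB
∠G = (7.13°) − (84.29°) = -77.16°

At ω = 80 rad/s:
zero (1 + j80·0.0125) = 1 + j1 → |·| ≈ 1.4142, ∠ ≈ 45.00°
pole (1 + j80·1) = 1 + j80 → |·| ≈ 80.006, ∠ ≈ 89.28°
|G| = 80 · 1.4142 / (80.006) ≈ 1.4141
Gain = 20 log₁₀(1.4141) ≈ 3.01 dB
∠G = (45.00°) − (89.28°) = -44.28°

ω = 10: 18.1 dB, -77.2°; ω = 80: 3.0 dB, -44.3°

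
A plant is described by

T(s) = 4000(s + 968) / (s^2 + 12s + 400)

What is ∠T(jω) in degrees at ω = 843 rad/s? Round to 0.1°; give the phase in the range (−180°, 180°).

At s = jω = j843:
zero (s+968): 968 + j843 → |·| = √(968²+843²) = √1647673 ≈ 1283.6, ∠ = arctan(843/968) ≈ 41.05°
quadratic: (j843)² + 12·j843 + 400 = -710249 + j10116 → |·| ≈ 7.1032e+05, ∠ ≈ 179.18°
∠T = 41.05° − 179.18° = -138.13°

-138.1°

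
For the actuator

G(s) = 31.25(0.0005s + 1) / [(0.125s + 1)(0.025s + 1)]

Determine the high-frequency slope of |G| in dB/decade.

-20 dB/decade

Each pole contributes −20 dB/decade at high frequency; each zero contributes +20 dB/decade.
Net: 1 zero(s) − 2 pole(s) → -20 dB/decade.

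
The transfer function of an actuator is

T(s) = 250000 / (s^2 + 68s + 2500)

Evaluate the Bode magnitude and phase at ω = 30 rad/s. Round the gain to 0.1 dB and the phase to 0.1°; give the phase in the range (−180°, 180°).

39.7 dB, -51.9°

At s = jω = j30:
quadratic: (j30)² + 68·j30 + 2500 = 1600 + j2040 → |·| ≈ 2592.6, ∠ ≈ 51.89°
|T| = 250000 / 2592.6 ≈ 96.428
Gain = 20 log₁₀(96.428) ≈ 39.68 dB
∠T = 0.00° − 51.89° = -51.89°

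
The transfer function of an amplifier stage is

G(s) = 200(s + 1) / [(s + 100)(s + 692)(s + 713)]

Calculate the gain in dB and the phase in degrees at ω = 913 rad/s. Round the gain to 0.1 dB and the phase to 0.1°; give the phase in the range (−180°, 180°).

At s = jω = j913:
zero (s+1): 1 + j913 → |·| = √(1²+913²) = √833570 ≈ 913, ∠ = arctan(913/1) ≈ 89.94°
pole (s+100): 100 + j913 → |·| = √(100²+913²) = √843569 ≈ 918.46, ∠ = arctan(913/100) ≈ 83.75°
pole (s+692): 692 + j913 → |·| = √(692²+913²) = √1312433 ≈ 1145.6, ∠ = arctan(913/692) ≈ 52.84°
pole (s+713): 713 + j913 → |·| = √(713²+913²) = √1341938 ≈ 1158.4, ∠ = arctan(913/713) ≈ 52.01°
|G| = 200 · 913 / 1.2189e+09 ≈ 0.00014981
Gain = 20 log₁₀(0.00014981) ≈ -76.49 dB
∠G = 89.94° − 188.60° = -98.66°

-76.5 dB, -98.7°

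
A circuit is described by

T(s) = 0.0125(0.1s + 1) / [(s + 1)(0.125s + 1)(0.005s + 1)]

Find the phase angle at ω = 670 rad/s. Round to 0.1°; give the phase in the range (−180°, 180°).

-163.5°

At ω = 670 rad/s:
zero (1 + j670·0.1) = 1 + j67 → |·| ≈ 67.007, ∠ ≈ 89.14°
pole (1 + j670·1) = 1 + j670 → |·| ≈ 670, ∠ ≈ 89.91°
pole (1 + j670·0.125) = 1 + j83.75 → |·| ≈ 83.756, ∠ ≈ 89.32°
pole (1 + j670·0.005) = 1 + j3.35 → |·| ≈ 3.4961, ∠ ≈ 73.38°
∠T = (89.14°) − (89.91° + 89.32° + 73.38°) = -163.47°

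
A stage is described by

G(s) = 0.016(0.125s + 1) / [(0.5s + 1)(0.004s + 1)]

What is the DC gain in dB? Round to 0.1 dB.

-35.9 dB

G(0) = 0.016 · 1 / 1 = 0.016
20 log₁₀(0.016) ≈ -35.92 dB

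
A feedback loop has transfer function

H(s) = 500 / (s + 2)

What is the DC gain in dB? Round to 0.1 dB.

48.0 dB

H(0) = 500 / 2 = 250
20 log₁₀(250) ≈ 47.96 dB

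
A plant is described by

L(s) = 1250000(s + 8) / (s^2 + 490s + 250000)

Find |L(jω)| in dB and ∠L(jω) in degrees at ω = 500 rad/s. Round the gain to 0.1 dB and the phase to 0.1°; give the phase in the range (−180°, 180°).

At s = jω = j500:
zero (s+8): 8 + j500 → |·| = √(8²+500²) = √250064 ≈ 500.06, ∠ = arctan(500/8) ≈ 89.08°
quadratic: (j500)² + 490·j500 + 250000 = 0 + j245000 → |·| ≈ 2.45e+05, ∠ ≈ 90.00°
|L| = 1250000 · 500.06 / 2.45e+05 ≈ 2551.3
Gain = 20 log₁₀(2551.3) ≈ 68.14 dB
∠L = 89.08° − 90.00° = -0.92°

68.1 dB, -0.9°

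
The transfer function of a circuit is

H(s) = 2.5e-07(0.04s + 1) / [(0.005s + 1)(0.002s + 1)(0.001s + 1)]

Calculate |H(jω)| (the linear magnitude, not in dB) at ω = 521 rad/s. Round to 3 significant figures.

1.15e-06

At ω = 521 rad/s:
zero (1 + j521·0.04) = 1 + j20.84 → |·| ≈ 20.864, ∠ ≈ 87.25°
pole (1 + j521·0.005) = 1 + j2.605 → |·| ≈ 2.7903, ∠ ≈ 69.00°
pole (1 + j521·0.002) = 1 + j1.042 → |·| ≈ 1.4442, ∠ ≈ 46.18°
pole (1 + j521·0.001) = 1 + j0.521 → |·| ≈ 1.1276, ∠ ≈ 27.52°
|H| = 2.5e-07 · 20.864 / (2.7903 · 1.4442 · 1.1276) ≈ 1.1479e-06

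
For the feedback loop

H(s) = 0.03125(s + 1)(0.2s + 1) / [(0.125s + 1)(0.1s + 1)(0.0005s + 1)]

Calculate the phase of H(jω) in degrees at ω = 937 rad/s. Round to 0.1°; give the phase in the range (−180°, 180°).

-24.4°

At ω = 937 rad/s:
zero (1 + j937·1) = 1 + j937 → |·| ≈ 937, ∠ ≈ 89.94°
zero (1 + j937·0.2) = 1 + j187.4 → |·| ≈ 187.4, ∠ ≈ 89.69°
pole (1 + j937·0.125) = 1 + j117.125 → |·| ≈ 117.13, ∠ ≈ 89.51°
pole (1 + j937·0.1) = 1 + j93.7 → |·| ≈ 93.705, ∠ ≈ 89.39°
pole (1 + j937·0.0005) = 1 + j0.4685 → |·| ≈ 1.1043, ∠ ≈ 25.10°
∠H = (89.94° + 89.69°) − (89.51° + 89.39° + 25.10°) = -24.37°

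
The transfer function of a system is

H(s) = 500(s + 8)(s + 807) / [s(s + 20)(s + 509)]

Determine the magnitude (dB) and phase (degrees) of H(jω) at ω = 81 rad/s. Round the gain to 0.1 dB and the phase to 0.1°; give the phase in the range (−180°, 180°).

At s = jω = j81:
zero (s+8): 8 + j81 → |·| = √(8²+81²) = √6625 ≈ 81.394, ∠ = arctan(81/8) ≈ 84.36°
zero (s+807): 807 + j81 → |·| = √(807²+81²) = √657810 ≈ 811.05, ∠ = arctan(81/807) ≈ 5.73°
pole (s+20): 20 + j81 → |·| = √(20²+81²) = √6961 ≈ 83.433, ∠ = arctan(81/20) ≈ 76.13°
pole (s+509): 509 + j81 → |·| = √(509²+81²) = √265642 ≈ 515.4, ∠ = arctan(81/509) ≈ 9.04°
pole at origin: |s| = 81, ∠ = 90.00° (in denominator)
|H| = 500 · 66015 / 3.4831e+06 ≈ 9.4765
Gain = 20 log₁₀(9.4765) ≈ 19.53 dB
∠H = 90.09° − 175.17° = -85.08°

19.5 dB, -85.1°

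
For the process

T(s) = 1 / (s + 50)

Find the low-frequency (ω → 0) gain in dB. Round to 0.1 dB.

T(0) = 1 / 50 = 0.02
20 log₁₀(0.02) ≈ -33.98 dB

-34.0 dB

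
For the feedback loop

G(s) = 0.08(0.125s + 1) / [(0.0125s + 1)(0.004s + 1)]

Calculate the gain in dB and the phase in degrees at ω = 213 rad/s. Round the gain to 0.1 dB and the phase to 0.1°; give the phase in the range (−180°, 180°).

At ω = 213 rad/s:
zero (1 + j213·0.125) = 1 + j26.625 → |·| ≈ 26.644, ∠ ≈ 87.85°
pole (1 + j213·0.0125) = 1 + j2.6625 → |·| ≈ 2.8441, ∠ ≈ 69.41°
pole (1 + j213·0.004) = 1 + j0.852 → |·| ≈ 1.3137, ∠ ≈ 40.43°
|G| = 0.08 · 26.644 / (2.8441 · 1.3137) ≈ 0.57049
Gain = 20 log₁₀(0.57049) ≈ -4.88 dB
∠G = (87.85°) − (69.41° + 40.43°) = -21.99°

-4.9 dB, -22.0°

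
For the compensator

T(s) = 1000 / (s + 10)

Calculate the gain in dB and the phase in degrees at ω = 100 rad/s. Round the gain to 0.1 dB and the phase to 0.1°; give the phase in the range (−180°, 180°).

20.0 dB, -84.3°

At s = jω = j100:
pole (s+10): 10 + j100 → |·| = √(10²+100²) = √10100 ≈ 100.5, ∠ = arctan(100/10) ≈ 84.29°
|T| = 1000 / 100.5 ≈ 9.9502
Gain = 20 log₁₀(9.9502) ≈ 19.96 dB
∠T = 0.00° − 84.29° = -84.29°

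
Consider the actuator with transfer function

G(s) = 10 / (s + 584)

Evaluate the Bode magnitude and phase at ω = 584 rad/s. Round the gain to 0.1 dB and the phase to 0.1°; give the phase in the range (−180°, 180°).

Substitute s = j584:
Numerator: 10 = 10 + j0
Denominator: (j584) + 584 = 584 + j584
|N| = √(10² + 0²) ≈ 10, ∠N ≈ 0.00°
|D| = √(584² + 584²) ≈ 825.9, ∠D ≈ 45.00°
|G| = 10 / 825.9 ≈ 0.012108
Gain = 20 log₁₀(0.012108) ≈ -38.34 dB
∠G = 0.00° − 45.00° = -45.00°

-38.3 dB, -45.0°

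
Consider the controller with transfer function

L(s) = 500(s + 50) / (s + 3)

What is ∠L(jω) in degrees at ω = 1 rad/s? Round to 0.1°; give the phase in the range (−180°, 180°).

At s = jω = j1:
zero (s+50): 50 + j1 → |·| = √(50²+1²) = √2501 ≈ 50.01, ∠ = arctan(1/50) ≈ 1.15°
pole (s+3): 3 + j1 → |·| = √(3²+1²) = √10 ≈ 3.1623, ∠ = arctan(1/3) ≈ 18.43°
∠L = 1.15° − 18.43° = -17.28°

-17.3°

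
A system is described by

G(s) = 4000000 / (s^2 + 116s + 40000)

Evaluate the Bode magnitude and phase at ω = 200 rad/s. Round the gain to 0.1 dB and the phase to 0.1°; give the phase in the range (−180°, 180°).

44.7 dB, -90.0°

At s = jω = j200:
quadratic: (j200)² + 116·j200 + 40000 = 0 + j23200 → |·| ≈ 23200, ∠ ≈ 90.00°
|G| = 4000000 / 23200 ≈ 172.41
Gain = 20 log₁₀(172.41) ≈ 44.73 dB
∠G = 0.00° − 90.00° = -90.00°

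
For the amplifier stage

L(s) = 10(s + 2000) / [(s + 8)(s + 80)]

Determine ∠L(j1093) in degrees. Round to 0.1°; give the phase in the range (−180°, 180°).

-146.7°

At s = jω = j1093:
zero (s+2000): 2000 + j1093 → |·| = √(2000²+1093²) = √5194649 ≈ 2279.2, ∠ = arctan(1093/2000) ≈ 28.66°
pole (s+8): 8 + j1093 → |·| = √(8²+1093²) = √1194713 ≈ 1093, ∠ = arctan(1093/8) ≈ 89.58°
pole (s+80): 80 + j1093 → |·| = √(80²+1093²) = √1201049 ≈ 1095.9, ∠ = arctan(1093/80) ≈ 85.81°
∠L = 28.66° − 175.39° = -146.73°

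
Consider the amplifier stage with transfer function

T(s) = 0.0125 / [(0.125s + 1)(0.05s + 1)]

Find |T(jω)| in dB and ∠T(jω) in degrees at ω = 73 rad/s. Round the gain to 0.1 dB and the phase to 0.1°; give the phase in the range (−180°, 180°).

-68.9 dB, -158.4°

At ω = 73 rad/s:
pole (1 + j73·0.125) = 1 + j9.125 → |·| ≈ 9.1796, ∠ ≈ 83.75°
pole (1 + j73·0.05) = 1 + j3.65 → |·| ≈ 3.7845, ∠ ≈ 74.68°
|T| = 0.0125 · 1 / (9.1796 · 3.7845) ≈ 0.00035981
Gain = 20 log₁₀(0.00035981) ≈ -68.88 dB
∠T = (0°) − (83.75° + 74.68°) = -158.43°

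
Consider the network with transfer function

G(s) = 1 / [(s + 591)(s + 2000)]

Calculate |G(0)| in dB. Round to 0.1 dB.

-121.5 dB

G(0) = 1 / (591·2000) ≈ 8.4602e-07
20 log₁₀(8.4602e-07) ≈ -121.45 dB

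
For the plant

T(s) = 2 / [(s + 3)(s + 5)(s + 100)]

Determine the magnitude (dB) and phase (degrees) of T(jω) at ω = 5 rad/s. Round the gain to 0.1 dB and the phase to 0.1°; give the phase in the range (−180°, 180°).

At s = jω = j5:
pole (s+3): 3 + j5 → |·| = √(3²+5²) = √34 ≈ 5.831, ∠ = arctan(5/3) ≈ 59.04°
pole (s+5): 5 + j5 → |·| = √(5²+5²) = √50 ≈ 7.0711, ∠ = arctan(5/5) ≈ 45.00°
pole (s+100): 100 + j5 → |·| = √(100²+5²) = √10025 ≈ 100.12, ∠ = arctan(5/100) ≈ 2.86°
|T| = 2 / 4128.1 ≈ 0.00048448
Gain = 20 log₁₀(0.00048448) ≈ -66.29 dB
∠T = 0.00° − 106.90° = -106.90°

-66.3 dB, -106.9°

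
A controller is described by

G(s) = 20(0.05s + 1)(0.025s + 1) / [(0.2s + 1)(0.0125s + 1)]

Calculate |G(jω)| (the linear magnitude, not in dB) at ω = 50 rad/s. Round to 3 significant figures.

7.27

At ω = 50 rad/s:
zero (1 + j50·0.05) = 1 + j2.5 → |·| ≈ 2.6926, ∠ ≈ 68.20°
zero (1 + j50·0.025) = 1 + j1.25 → |·| ≈ 1.6008, ∠ ≈ 51.34°
pole (1 + j50·0.2) = 1 + j10 → |·| ≈ 10.05, ∠ ≈ 84.29°
pole (1 + j50·0.0125) = 1 + j0.625 → |·| ≈ 1.1792, ∠ ≈ 32.01°
|G| = 20 · 2.6926 · 1.6008 / (10.05 · 1.1792) ≈ 7.2742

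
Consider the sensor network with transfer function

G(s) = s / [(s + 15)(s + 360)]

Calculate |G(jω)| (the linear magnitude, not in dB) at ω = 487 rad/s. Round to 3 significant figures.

0.00165

At s = jω = j487:
zero at origin: s = j487 → |·| = 487, ∠ = 90.00°
pole (s+15): 15 + j487 → |·| = √(15²+487²) = √237394 ≈ 487.23, ∠ = arctan(487/15) ≈ 88.24°
pole (s+360): 360 + j487 → |·| = √(360²+487²) = √366769 ≈ 605.61, ∠ = arctan(487/360) ≈ 53.53°
|G| = 1 · 487 / 2.9507e+05 ≈ 0.0016505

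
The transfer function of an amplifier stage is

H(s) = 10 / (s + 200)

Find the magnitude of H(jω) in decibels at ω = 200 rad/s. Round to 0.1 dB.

Substitute s = j200:
Numerator: 10 = 10 + j0
Denominator: (j200) + 200 = 200 + j200
|N| = √(10² + 0²) ≈ 10, ∠N ≈ 0.00°
|D| = √(200² + 200²) ≈ 282.84, ∠D ≈ 45.00°
|H| = 10 / 282.84 ≈ 0.035356
Gain = 20 log₁₀(0.035356) ≈ -29.03 dB

-29.0 dB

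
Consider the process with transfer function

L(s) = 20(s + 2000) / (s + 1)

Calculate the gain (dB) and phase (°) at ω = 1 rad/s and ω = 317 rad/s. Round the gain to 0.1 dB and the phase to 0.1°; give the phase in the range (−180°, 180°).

At s = jω = j1:
zero (s+2000): 2000 + j1 → |·| = √(2000²+1²) = √4000001 ≈ 2000, ∠ = arctan(1/2000) ≈ 0.03°
pole (s+1): 1 + j1 → |·| = √(1²+1²) = √2 ≈ 1.4142, ∠ = arctan(1/1) ≈ 45.00°
|L| = 20 · 2000 / 1.4142 ≈ 28285
Gain = 20 log₁₀(28285) ≈ 89.03 dB
∠L = 0.03° − 45.00° = -44.97°

At s = jω = j317:
zero (s+2000): 2000 + j317 → |·| = √(2000²+317²) = √4100489 ≈ 2025, ∠ = arctan(317/2000) ≈ 9.01°
pole (s+1): 1 + j317 → |·| = √(1²+317²) = √100490 ≈ 317, ∠ = arctan(317/1) ≈ 89.82°
|L| = 20 · 2025 / 317 ≈ 127.76
Gain = 20 log₁₀(127.76) ≈ 42.13 dB
∠L = 9.01° − 89.82° = -80.81°

ω = 1: 89.0 dB, -45.0°; ω = 317: 42.1 dB, -80.8°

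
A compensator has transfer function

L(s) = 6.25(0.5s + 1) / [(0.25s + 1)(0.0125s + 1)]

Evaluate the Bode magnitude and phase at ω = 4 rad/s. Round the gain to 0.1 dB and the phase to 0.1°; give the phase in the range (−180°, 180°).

19.9 dB, 15.6°

At ω = 4 rad/s:
zero (1 + j4·0.5) = 1 + j2 → |·| ≈ 2.2361, ∠ ≈ 63.43°
pole (1 + j4·0.25) = 1 + j1 → |·| ≈ 1.4142, ∠ ≈ 45.00°
pole (1 + j4·0.0125) = 1 + j0.05 → |·| ≈ 1.0012, ∠ ≈ 2.86°
|L| = 6.25 · 2.2361 / (1.4142 · 1.0012) ≈ 9.8705
Gain = 20 log₁₀(9.8705) ≈ 19.89 dB
∠L = (63.43°) − (45.00° + 2.86°) = 15.57°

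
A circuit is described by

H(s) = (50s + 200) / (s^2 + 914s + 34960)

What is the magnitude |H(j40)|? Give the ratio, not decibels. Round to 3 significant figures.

0.0406

Substitute s = j40:
Numerator: 50(j40) + 200 = 200 + j2000
Denominator: (j40)^2 + 914(j40) + 34960 = 33360 + j36560
|N| = √(200² + 2000²) ≈ 2010, ∠N ≈ 84.29°
|D| = √(33360² + 36560²) ≈ 49493, ∠D ≈ 47.62°
|H| = 2010 / 49493 ≈ 0.040612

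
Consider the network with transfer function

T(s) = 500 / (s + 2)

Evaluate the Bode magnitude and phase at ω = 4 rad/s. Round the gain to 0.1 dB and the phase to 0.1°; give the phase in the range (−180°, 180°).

Substitute s = j4:
Numerator: 500 = 500 + j0
Denominator: (j4) + 2 = 2 + j4
|N| = √(500² + 0²) ≈ 500, ∠N ≈ 0.00°
|D| = √(2² + 4²) ≈ 4.4721, ∠D ≈ 63.43°
|T| = 500 / 4.4721 ≈ 111.8
Gain = 20 log₁₀(111.8) ≈ 40.97 dB
∠T = 0.00° − 63.43° = -63.43°

41.0 dB, -63.4°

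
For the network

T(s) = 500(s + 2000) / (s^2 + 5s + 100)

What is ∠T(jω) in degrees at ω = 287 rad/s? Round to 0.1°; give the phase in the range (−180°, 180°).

-170.8°

At s = jω = j287:
zero (s+2000): 2000 + j287 → |·| = √(2000²+287²) = √4082369 ≈ 2020.5, ∠ = arctan(287/2000) ≈ 8.17°
quadratic: (j287)² + 5·j287 + 100 = -82269 + j1435 → |·| ≈ 82282, ∠ ≈ 179.00°
∠T = 8.17° − 179.00° = -170.83°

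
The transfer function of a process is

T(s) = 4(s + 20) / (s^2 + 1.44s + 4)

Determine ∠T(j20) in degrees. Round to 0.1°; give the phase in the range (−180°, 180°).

-130.8°

At s = jω = j20:
zero (s+20): 20 + j20 → |·| = √(20²+20²) = √800 ≈ 28.284, ∠ = arctan(20/20) ≈ 45.00°
quadratic: (j20)² + 1.44·j20 + 4 = -396 + j28.8 → |·| ≈ 397.05, ∠ ≈ 175.84°
∠T = 45.00° − 175.84° = -130.84°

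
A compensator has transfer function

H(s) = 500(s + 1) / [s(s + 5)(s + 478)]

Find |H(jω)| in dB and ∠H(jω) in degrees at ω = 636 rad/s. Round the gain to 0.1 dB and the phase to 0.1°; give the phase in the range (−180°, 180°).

-60.1 dB, -142.7°

At s = jω = j636:
zero (s+1): 1 + j636 → |·| = √(1²+636²) = √404497 ≈ 636, ∠ = arctan(636/1) ≈ 89.91°
pole (s+5): 5 + j636 → |·| = √(5²+636²) = √404521 ≈ 636.02, ∠ = arctan(636/5) ≈ 89.55°
pole (s+478): 478 + j636 → |·| = √(478²+636²) = √632980 ≈ 795.6, ∠ = arctan(636/478) ≈ 53.07°
pole at origin: |s| = 636, ∠ = 90.00° (in denominator)
|H| = 500 · 636 / 3.2183e+08 ≈ 0.0009881
Gain = 20 log₁₀(0.0009881) ≈ -60.10 dB
∠H = 89.91° − 232.62° = -142.71°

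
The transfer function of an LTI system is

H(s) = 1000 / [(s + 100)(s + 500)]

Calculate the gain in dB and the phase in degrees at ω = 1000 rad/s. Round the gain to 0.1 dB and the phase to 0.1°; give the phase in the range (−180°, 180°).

At s = jω = j1000:
pole (s+100): 100 + j1000 → |·| = √(100²+1000²) = √1010000 ≈ 1005, ∠ = arctan(1000/100) ≈ 84.29°
pole (s+500): 500 + j1000 → |·| = √(500²+1000²) = √1250000 ≈ 1118, ∠ = arctan(1000/500) ≈ 63.43°
|H| = 1000 / 1.1236e+06 ≈ 0.00089
Gain = 20 log₁₀(0.00089) ≈ -61.01 dB
∠H = 0.00° − 147.72° = -147.72°

-61.0 dB, -147.7°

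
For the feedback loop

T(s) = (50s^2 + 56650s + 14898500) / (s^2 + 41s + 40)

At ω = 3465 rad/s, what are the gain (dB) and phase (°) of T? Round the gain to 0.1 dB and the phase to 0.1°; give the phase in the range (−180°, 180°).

34.2 dB, -17.9°

Substitute s = j3465:
Numerator: 50(j3465)^2 + 56650(j3465) + 14898500 = -585412750 + j196292250
Denominator: (j3465)^2 + 41(j3465) + 40 = -12006185 + j142065
|N| = √(585412750² + 196292250²) ≈ 6.1745e+08, ∠N ≈ 161.46°
|D| = √(12006185² + 142065²) ≈ 1.2007e+07, ∠D ≈ 179.32°
|T| = 6.1745e+08 / 1.2007e+07 ≈ 51.424
Gain = 20 log₁₀(51.424) ≈ 34.22 dB
∠T = 161.46° − 179.32° = -17.86°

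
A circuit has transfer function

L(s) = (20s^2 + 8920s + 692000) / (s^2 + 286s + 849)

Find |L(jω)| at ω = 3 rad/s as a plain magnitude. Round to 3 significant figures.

Substitute s = j3:
Numerator: 20(j3)^2 + 8920(j3) + 692000 = 691820 + j26760
Denominator: (j3)^2 + 286(j3) + 849 = 840 + j858
|N| = √(691820² + 26760²) ≈ 6.9234e+05, ∠N ≈ 2.22°
|D| = √(840² + 858²) ≈ 1200.7, ∠D ≈ 45.61°
|L| = 6.9234e+05 / 1200.7 ≈ 576.61

577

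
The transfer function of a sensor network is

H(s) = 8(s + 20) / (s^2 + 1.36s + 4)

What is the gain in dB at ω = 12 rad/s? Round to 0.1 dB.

At s = jω = j12:
zero (s+20): 20 + j12 → |·| = √(20²+12²) = √544 ≈ 23.324, ∠ = arctan(12/20) ≈ 30.96°
quadratic: (j12)² + 1.36·j12 + 4 = -140 + j16.32 → |·| ≈ 140.95, ∠ ≈ 173.35°
|H| = 8 · 23.324 / 140.95 ≈ 1.3238
Gain = 20 log₁₀(1.3238) ≈ 2.44 dB

2.4 dB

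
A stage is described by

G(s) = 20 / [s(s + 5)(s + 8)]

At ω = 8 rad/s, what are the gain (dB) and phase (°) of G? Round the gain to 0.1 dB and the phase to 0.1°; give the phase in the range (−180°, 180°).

-32.6 dB, 167.0°

At s = jω = j8:
pole (s+5): 5 + j8 → |·| = √(5²+8²) = √89 ≈ 9.434, ∠ = arctan(8/5) ≈ 57.99°
pole (s+8): 8 + j8 → |·| = √(8²+8²) = √128 ≈ 11.314, ∠ = arctan(8/8) ≈ 45.00°
pole at origin: |s| = 8, ∠ = 90.00° (in denominator)
|G| = 20 / 853.89 ≈ 0.023422
Gain = 20 log₁₀(0.023422) ≈ -32.61 dB
∠G = 0.00° − 192.99° = -192.99° ≡ 167.01° (principal value)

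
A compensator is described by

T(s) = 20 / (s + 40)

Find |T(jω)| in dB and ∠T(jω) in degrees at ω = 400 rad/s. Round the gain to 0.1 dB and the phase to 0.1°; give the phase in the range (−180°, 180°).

-26.1 dB, -84.3°

Substitute s = j400:
Numerator: 20 = 20 + j0
Denominator: (j400) + 40 = 40 + j400
|N| = √(20² + 0²) ≈ 20, ∠N ≈ 0.00°
|D| = √(40² + 400²) ≈ 402, ∠D ≈ 84.29°
|T| = 20 / 402 ≈ 0.049751
Gain = 20 log₁₀(0.049751) ≈ -26.06 dB
∠T = 0.00° − 84.29° = -84.29°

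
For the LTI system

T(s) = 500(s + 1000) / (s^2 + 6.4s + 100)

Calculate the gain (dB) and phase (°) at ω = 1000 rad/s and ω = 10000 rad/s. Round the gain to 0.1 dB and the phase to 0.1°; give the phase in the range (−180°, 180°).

At s = jω = j1000:
zero (s+1000): 1000 + j1000 → |·| = √(1000²+1000²) = √2000000 ≈ 1414.2, ∠ = arctan(1000/1000) ≈ 45.00°
quadratic: (j1000)² + 6.4·j1000 + 100 = -999900 + j6400 → |·| ≈ 9.9992e+05, ∠ ≈ 179.63°
|T| = 500 · 1414.2 / 9.9992e+05 ≈ 0.70716
Gain = 20 log₁₀(0.70716) ≈ -3.01 dB
∠T = 45.00° − 179.63° = -134.63°

At s = jω = j10000:
zero (s+1000): 1000 + j10000 → |·| = √(1000²+10000²) = √101000000 ≈ 10050, ∠ = arctan(10000/1000) ≈ 84.29°
quadratic: (j10000)² + 6.4·j10000 + 100 = -99999900 + j64000 → |·| ≈ 1e+08, ∠ ≈ 179.96°
|T| = 500 · 10050 / 1e+08 ≈ 0.05025
Gain = 20 log₁₀(0.05025) ≈ -25.98 dB
∠T = 84.29° − 179.96° = -95.67°

ω = 1000: -3.0 dB, -134.6°; ω = 10000: -26.0 dB, -95.7°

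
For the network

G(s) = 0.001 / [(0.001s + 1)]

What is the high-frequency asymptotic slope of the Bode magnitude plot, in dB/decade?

-20 dB/decade

Each pole contributes −20 dB/decade at high frequency; each zero contributes +20 dB/decade.
Net: 0 zero(s) − 1 pole(s) → -20 dB/decade.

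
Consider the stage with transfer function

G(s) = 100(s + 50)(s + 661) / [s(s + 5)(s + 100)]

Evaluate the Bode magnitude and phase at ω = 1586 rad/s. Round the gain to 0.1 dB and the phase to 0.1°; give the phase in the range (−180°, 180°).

At s = jω = j1586:
zero (s+50): 50 + j1586 → |·| = √(50²+1586²) = √2517896 ≈ 1586.8, ∠ = arctan(1586/50) ≈ 88.19°
zero (s+661): 661 + j1586 → |·| = √(661²+1586²) = √2952317 ≈ 1718.2, ∠ = arctan(1586/661) ≈ 67.38°
pole (s+5): 5 + j1586 → |·| = √(5²+1586²) = √2515421 ≈ 1586, ∠ = arctan(1586/5) ≈ 89.82°
pole (s+100): 100 + j1586 → |·| = √(100²+1586²) = √2525396 ≈ 1589.1, ∠ = arctan(1586/100) ≈ 86.39°
pole at origin: |s| = 1586, ∠ = 90.00° (in denominator)
|G| = 100 · 2.7264e+06 / 3.9972e+09 ≈ 0.068208
Gain = 20 log₁₀(0.068208) ≈ -23.32 dB
∠G = 155.57° − 266.21° = -110.64°

-23.3 dB, -110.6°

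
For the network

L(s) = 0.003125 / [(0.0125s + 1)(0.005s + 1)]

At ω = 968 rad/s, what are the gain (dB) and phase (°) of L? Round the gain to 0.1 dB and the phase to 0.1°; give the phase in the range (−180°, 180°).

At ω = 968 rad/s:
pole (1 + j968·0.0125) = 1 + j12.1 → |·| ≈ 12.141, ∠ ≈ 85.28°
pole (1 + j968·0.005) = 1 + j4.84 → |·| ≈ 4.9422, ∠ ≈ 78.33°
|L| = 0.003125 · 1 / (12.141 · 4.9422) ≈ 5.2081e-05
Gain = 20 log₁₀(5.2081e-05) ≈ -85.67 dB
∠L = (0°) − (85.28° + 78.33°) = -163.61°

-85.7 dB, -163.6°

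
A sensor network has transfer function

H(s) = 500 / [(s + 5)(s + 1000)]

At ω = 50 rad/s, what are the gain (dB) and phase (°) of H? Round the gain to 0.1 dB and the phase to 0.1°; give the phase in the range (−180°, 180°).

At s = jω = j50:
pole (s+5): 5 + j50 → |·| = √(5²+50²) = √2525 ≈ 50.249, ∠ = arctan(50/5) ≈ 84.29°
pole (s+1000): 1000 + j50 → |·| = √(1000²+50²) = √1002500 ≈ 1001.2, ∠ = arctan(50/1000) ≈ 2.86°
|H| = 500 / 50309 ≈ 0.0099386
Gain = 20 log₁₀(0.0099386) ≈ -40.05 dB
∠H = 0.00° − 87.15° = -87.15°

-40.1 dB, -87.2°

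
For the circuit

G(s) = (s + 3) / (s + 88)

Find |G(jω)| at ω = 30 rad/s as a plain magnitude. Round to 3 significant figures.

0.324

At s = jω = j30:
zero (s+3): 3 + j30 → |·| = √(3²+30²) = √909 ≈ 30.15, ∠ = arctan(30/3) ≈ 84.29°
pole (s+88): 88 + j30 → |·| = √(88²+30²) = √8644 ≈ 92.973, ∠ = arctan(30/88) ≈ 18.82°
|G| = 1 · 30.15 / 92.973 ≈ 0.32429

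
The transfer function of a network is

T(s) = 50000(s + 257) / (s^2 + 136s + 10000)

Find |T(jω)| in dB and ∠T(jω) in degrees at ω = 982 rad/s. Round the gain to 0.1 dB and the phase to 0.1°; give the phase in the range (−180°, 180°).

At s = jω = j982:
zero (s+257): 257 + j982 → |·| = √(257²+982²) = √1030373 ≈ 1015.1, ∠ = arctan(982/257) ≈ 75.33°
quadratic: (j982)² + 136·j982 + 10000 = -954324 + j133552 → |·| ≈ 9.6362e+05, ∠ ≈ 172.03°
|T| = 50000 · 1015.1 / 9.6362e+05 ≈ 52.671
Gain = 20 log₁₀(52.671) ≈ 34.43 dB
∠T = 75.33° − 172.03° = -96.70°

34.4 dB, -96.7°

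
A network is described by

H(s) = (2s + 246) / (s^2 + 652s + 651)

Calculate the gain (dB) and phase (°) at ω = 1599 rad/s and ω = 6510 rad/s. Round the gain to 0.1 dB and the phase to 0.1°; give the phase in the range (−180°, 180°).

Substitute s = j1599:
Numerator: 2(j1599) + 246 = 246 + j3198
Denominator: (j1599)^2 + 652(j1599) + 651 = -2556150 + j1042548
|N| = √(246² + 3198²) ≈ 3207.4, ∠N ≈ 85.60°
|D| = √(2556150² + 1042548²) ≈ 2.7606e+06, ∠D ≈ 157.81°
|H| = 3207.4 / 2.7606e+06 ≈ 0.0011618
Gain = 20 log₁₀(0.0011618) ≈ -58.70 dB
∠H = 85.60° − 157.81° = -72.21°

Substitute s = j6510:
Numerator: 2(j6510) + 246 = 246 + j13020
Denominator: (j6510)^2 + 652(j6510) + 651 = -42379449 + j4244520
|N| = √(246² + 13020²) ≈ 13022, ∠N ≈ 88.92°
|D| = √(42379449² + 4244520²) ≈ 4.2591e+07, ∠D ≈ 174.28°
|H| = 13022 / 4.2591e+07 ≈ 0.00030575
Gain = 20 log₁₀(0.00030575) ≈ -70.29 dB
∠H = 88.92° − 174.28° = -85.36°

ω = 1599: -58.7 dB, -72.2°; ω = 6510: -70.3 dB, -85.4°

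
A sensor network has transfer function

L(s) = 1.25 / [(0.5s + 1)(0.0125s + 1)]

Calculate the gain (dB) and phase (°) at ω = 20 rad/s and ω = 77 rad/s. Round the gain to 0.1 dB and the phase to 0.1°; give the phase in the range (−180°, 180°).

At ω = 20 rad/s:
pole (1 + j20·0.5) = 1 + j10 → |·| ≈ 10.05, ∠ ≈ 84.29°
pole (1 + j20·0.0125) = 1 + j0.25 → |·| ≈ 1.0308, ∠ ≈ 14.04°
|L| = 1.25 · 1 / (10.05 · 1.0308) ≈ 0.12066
Gain = 20 log₁₀(0.12066) ≈ -18.37 dB
∠L = (0°) − (84.29° + 14.04°) = -98.33°

At ω = 77 rad/s:
pole (1 + j77·0.5) = 1 + j38.5 → |·| ≈ 38.513, ∠ ≈ 88.51°
pole (1 + j77·0.0125) = 1 + j0.9625 → |·| ≈ 1.388, ∠ ≈ 43.91°
|L| = 1.25 · 1 / (38.513 · 1.388) ≈ 0.023384
Gain = 20 log₁₀(0.023384) ≈ -32.62 dB
∠L = (0°) − (88.51° + 43.91°) = -132.42°

ω = 20: -18.4 dB, -98.3°; ω = 77: -32.6 dB, -132.4°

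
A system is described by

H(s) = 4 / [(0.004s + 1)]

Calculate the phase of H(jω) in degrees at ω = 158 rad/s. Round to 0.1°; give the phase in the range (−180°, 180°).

-32.3°

At ω = 158 rad/s:
pole (1 + j158·0.004) = 1 + j0.632 → |·| ≈ 1.183, ∠ ≈ 32.29°
∠H = (0°) − (32.29°) = -32.29°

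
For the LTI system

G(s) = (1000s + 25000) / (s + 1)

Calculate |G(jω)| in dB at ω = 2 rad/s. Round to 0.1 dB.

81.0 dB

Substitute s = j2:
Numerator: 1000(j2) + 25000 = 25000 + j2000
Denominator: (j2) + 1 = 1 + j2
|N| = √(25000² + 2000²) ≈ 25080, ∠N ≈ 4.57°
|D| = √(1² + 2²) ≈ 2.2361, ∠D ≈ 63.43°
|G| = 25080 / 2.2361 ≈ 11216
Gain = 20 log₁₀(11216) ≈ 81.00 dB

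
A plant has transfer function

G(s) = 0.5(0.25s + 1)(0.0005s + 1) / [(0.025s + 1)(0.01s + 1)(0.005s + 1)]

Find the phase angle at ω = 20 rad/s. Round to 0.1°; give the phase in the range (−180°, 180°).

At ω = 20 rad/s:
zero (1 + j20·0.25) = 1 + j5 → |·| ≈ 5.099, ∠ ≈ 78.69°
zero (1 + j20·0.0005) = 1 + j0.01 → |·| ≈ 1, ∠ ≈ 0.57°
pole (1 + j20·0.025) = 1 + j0.5 → |·| ≈ 1.118, ∠ ≈ 26.57°
pole (1 + j20·0.01) = 1 + j0.2 → |·| ≈ 1.0198, ∠ ≈ 11.31°
pole (1 + j20·0.005) = 1 + j0.1 → |·| ≈ 1.005, ∠ ≈ 5.71°
∠G = (78.69° + 0.57°) − (26.57° + 11.31° + 5.71°) = 35.67°

35.7°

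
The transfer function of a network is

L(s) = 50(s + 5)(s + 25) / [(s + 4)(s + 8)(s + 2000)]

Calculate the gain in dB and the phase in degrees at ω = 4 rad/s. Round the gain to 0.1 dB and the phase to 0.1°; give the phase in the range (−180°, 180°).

At s = jω = j4:
zero (s+5): 5 + j4 → |·| = √(5²+4²) = √41 ≈ 6.4031, ∠ = arctan(4/5) ≈ 38.66°
zero (s+25): 25 + j4 → |·| = √(25²+4²) = √641 ≈ 25.318, ∠ = arctan(4/25) ≈ 9.09°
pole (s+4): 4 + j4 → |·| = √(4²+4²) = √32 ≈ 5.6569, ∠ = arctan(4/4) ≈ 45.00°
pole (s+8): 8 + j4 → |·| = √(8²+4²) = √80 ≈ 8.9443, ∠ = arctan(4/8) ≈ 26.57°
pole (s+2000): 2000 + j4 → |·| = √(2000²+4²) = √4000016 ≈ 2000, ∠ = arctan(4/2000) ≈ 0.11°
|L| = 50 · 162.11 / 1.0119e+05 ≈ 0.080102
Gain = 20 log₁₀(0.080102) ≈ -21.93 dB
∠L = 47.75° − 71.68° = -23.93°

-21.9 dB, -23.9°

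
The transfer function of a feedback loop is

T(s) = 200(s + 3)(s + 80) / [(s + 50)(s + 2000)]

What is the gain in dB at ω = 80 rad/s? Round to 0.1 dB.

At s = jω = j80:
zero (s+3): 3 + j80 → |·| = √(3²+80²) = √6409 ≈ 80.056, ∠ = arctan(80/3) ≈ 87.85°
zero (s+80): 80 + j80 → |·| = √(80²+80²) = √12800 ≈ 113.14, ∠ = arctan(80/80) ≈ 45.00°
pole (s+50): 50 + j80 → |·| = √(50²+80²) = √8900 ≈ 94.34, ∠ = arctan(80/50) ≈ 57.99°
pole (s+2000): 2000 + j80 → |·| = √(2000²+80²) = √4006400 ≈ 2001.6, ∠ = arctan(80/2000) ≈ 2.29°
|T| = 200 · 9057.5 / 1.8883e+05 ≈ 9.5933
Gain = 20 log₁₀(9.5933) ≈ 19.64 dB

19.6 dB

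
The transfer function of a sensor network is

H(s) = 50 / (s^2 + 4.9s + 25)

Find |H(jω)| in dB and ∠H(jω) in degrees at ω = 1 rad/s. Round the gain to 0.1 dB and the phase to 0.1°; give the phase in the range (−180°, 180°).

6.2 dB, -11.5°

At s = jω = j1:
quadratic: (j1)² + 4.9·j1 + 25 = 24 + j4.9 → |·| ≈ 24.495, ∠ ≈ 11.54°
|H| = 50 / 24.495 ≈ 2.0412
Gain = 20 log₁₀(2.0412) ≈ 6.20 dB
∠H = 0.00° − 11.54° = -11.54°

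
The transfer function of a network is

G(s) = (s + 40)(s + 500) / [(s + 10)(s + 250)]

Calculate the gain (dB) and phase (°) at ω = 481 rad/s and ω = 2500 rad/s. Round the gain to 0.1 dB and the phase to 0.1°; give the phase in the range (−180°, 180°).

At s = jω = j481:
zero (s+40): 40 + j481 → |·| = √(40²+481²) = √232961 ≈ 482.66, ∠ = arctan(481/40) ≈ 85.25°
zero (s+500): 500 + j481 → |·| = √(500²+481²) = √481361 ≈ 693.8, ∠ = arctan(481/500) ≈ 43.89°
pole (s+10): 10 + j481 → |·| = √(10²+481²) = √231461 ≈ 481.1, ∠ = arctan(481/10) ≈ 88.81°
pole (s+250): 250 + j481 → |·| = √(250²+481²) = √293861 ≈ 542.09, ∠ = arctan(481/250) ≈ 62.54°
|G| = 1 · 3.3487e+05 / 2.608e+05 ≈ 1.284
Gain = 20 log₁₀(1.284) ≈ 2.17 dB
∠G = 129.14° − 151.35° = -22.21°

At s = jω = j2500:
zero (s+40): 40 + j2500 → |·| = √(40²+2500²) = √6251600 ≈ 2500.3, ∠ = arctan(2500/40) ≈ 89.08°
zero (s+500): 500 + j2500 → |·| = √(500²+2500²) = √6500000 ≈ 2549.5, ∠ = arctan(2500/500) ≈ 78.69°
pole (s+10): 10 + j2500 → |·| = √(10²+2500²) = √6250100 ≈ 2500, ∠ = arctan(2500/10) ≈ 89.77°
pole (s+250): 250 + j2500 → |·| = √(250²+2500²) = √6312500 ≈ 2512.5, ∠ = arctan(2500/250) ≈ 84.29°
|G| = 1 · 6.3745e+06 / 6.2812e+06 ≈ 1.0149
Gain = 20 log₁₀(1.0149) ≈ 0.13 dB
∠G = 167.77° − 174.06° = -6.29°

ω = 481: 2.2 dB, -22.2°; ω = 2500: 0.1 dB, -6.3°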